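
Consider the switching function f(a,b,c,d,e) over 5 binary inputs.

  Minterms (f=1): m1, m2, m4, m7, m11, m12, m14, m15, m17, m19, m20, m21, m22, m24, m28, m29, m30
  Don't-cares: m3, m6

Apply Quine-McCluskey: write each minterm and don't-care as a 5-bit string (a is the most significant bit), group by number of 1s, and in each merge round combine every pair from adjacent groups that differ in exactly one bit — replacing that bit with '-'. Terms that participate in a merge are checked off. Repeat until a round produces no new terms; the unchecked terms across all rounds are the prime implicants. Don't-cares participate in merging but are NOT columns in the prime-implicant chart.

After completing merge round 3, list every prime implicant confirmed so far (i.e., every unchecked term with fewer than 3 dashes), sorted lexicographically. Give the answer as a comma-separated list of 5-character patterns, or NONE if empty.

-00-1, 0--11, 0-11-, 00-1-, 1-10-, 10-01, 11-00

[col 0] 00001*, 00010*, 00011*, 00100*, 00110*, 00111*, 01011*, 01100*, 01110*, 01111*, 10001*, 10011*, 10100*, 10101*, 10110*, 11000*, 11100*, 11101*, 11110*
[col 1] -0001*, -0011*, -0100*, -0110*, -1100*, -1110*, 0-011*, 0-100*, 0-110*, 0-111*, 00-10*, 00-11*, 000-1*, 0001-*, 001-0*, 0011-*, 01-11*, 011-0*, 0111-*, 1-100*, 1-101*, 1-110*, 10-01, 100-1*, 101-0*, 1010-*, 11-00, 111-0*, 1110-*
[col 2] --100*, --110*, -00-1, -01-0*, -11-0*, 0--11, 0-1-0*, 0-11-, 00-1-, 1-1-0*, 1-10-
[col 3] --1-0
Prime implicants: --1-0, -00-1, 0--11, 0-11-, 00-1-, 1-10-, 10-01, 11-00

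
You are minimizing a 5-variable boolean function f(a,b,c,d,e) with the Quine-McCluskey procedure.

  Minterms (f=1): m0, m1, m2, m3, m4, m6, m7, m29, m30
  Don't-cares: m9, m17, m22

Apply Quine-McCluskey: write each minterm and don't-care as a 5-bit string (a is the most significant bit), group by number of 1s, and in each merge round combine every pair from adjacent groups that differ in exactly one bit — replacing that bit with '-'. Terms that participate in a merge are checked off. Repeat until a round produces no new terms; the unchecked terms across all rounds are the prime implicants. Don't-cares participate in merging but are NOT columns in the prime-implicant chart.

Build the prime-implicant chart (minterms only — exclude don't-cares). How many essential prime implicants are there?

4

Round 0: 00000✓ 00001✓ 00010✓ 00011✓ 00100✓ 00110✓ 00111✓ 01001✓ 10001✓ 10110✓ 11101 11110✓
Round 1: -0001 -0110 0-001 00-00✓ 00-10✓ 00-11✓ 000-0✓ 000-1✓ 0000-✓ 0001-✓ 001-0✓ 0011-✓ 1-110
Round 2: 00--0 00-1- 000--
PIs = {-0001, -0110, 0-001, 00--0, 00-1-, 000--, 1-110, 11101}
Coverage chart:
  m0: 00--0,000--
  m1: -0001,0-001,000--
  m2: 00--0,00-1-,000--
  m3: 00-1-,000--
  m4: 00--0 ←essential
  m6: -0110,00--0,00-1-
  m7: 00-1- ←essential
  m29: 11101 ←essential
  m30: 1-110 ←essential
Essential: 00--0, 00-1-, 1-110, 11101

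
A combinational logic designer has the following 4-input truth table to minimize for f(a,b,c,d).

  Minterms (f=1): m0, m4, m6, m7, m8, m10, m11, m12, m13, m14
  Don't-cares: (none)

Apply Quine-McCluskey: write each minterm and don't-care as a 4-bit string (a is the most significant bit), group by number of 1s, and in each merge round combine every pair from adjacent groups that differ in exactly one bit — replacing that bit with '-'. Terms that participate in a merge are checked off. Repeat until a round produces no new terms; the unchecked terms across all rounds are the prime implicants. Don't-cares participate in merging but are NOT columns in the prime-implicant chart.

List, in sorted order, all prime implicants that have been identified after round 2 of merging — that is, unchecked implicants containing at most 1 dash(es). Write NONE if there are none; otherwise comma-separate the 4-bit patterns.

011-, 101-, 110-

[col 0] 0000*, 0100*, 0110*, 0111*, 1000*, 1010*, 1011*, 1100*, 1101*, 1110*
[col 1] -000*, -100*, -110*, 0-00*, 01-0*, 011-, 1-00*, 1-10*, 10-0*, 101-, 11-0*, 110-
[col 2] --00, -1-0, 1--0
Prime implicants: --00, -1-0, 011-, 1--0, 101-, 110-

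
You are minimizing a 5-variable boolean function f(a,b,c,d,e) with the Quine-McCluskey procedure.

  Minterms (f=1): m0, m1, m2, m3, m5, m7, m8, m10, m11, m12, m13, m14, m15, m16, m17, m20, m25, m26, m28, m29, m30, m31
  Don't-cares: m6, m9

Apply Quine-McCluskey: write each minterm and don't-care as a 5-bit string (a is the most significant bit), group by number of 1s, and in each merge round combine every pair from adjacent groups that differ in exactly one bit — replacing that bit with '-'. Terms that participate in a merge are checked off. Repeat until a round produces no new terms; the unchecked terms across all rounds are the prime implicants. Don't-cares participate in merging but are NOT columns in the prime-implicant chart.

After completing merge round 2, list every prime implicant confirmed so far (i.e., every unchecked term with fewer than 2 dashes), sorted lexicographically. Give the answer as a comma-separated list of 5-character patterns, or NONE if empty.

1-100, 10-00

Round 0: 00000✓ 00001✓ 00010✓ 00011✓ 00101✓ 00110✓ 00111✓ 01000✓ 01001✓ 01010✓ 01011✓ 01100✓ 01101✓ 01110✓ 01111✓ 10000✓ 10001✓ 10100✓ 11001✓ 11010✓ 11100✓ 11101✓ 11110✓ 11111✓
Round 1: -0000✓ -0001✓ -1001✓ -1010✓ -1100✓ -1101✓ -1110✓ -1111✓ 0-000✓ 0-001✓ 0-010✓ 0-011✓ 0-101✓ 0-110✓ 0-111✓ 00-01✓ 00-10✓ 00-11✓ 000-0✓ 000-1✓ 0000-✓ 0001-✓ 001-1✓ 0011-✓ 01-00✓ 01-01✓ 01-10✓ 01-11✓ 010-0✓ 010-1✓ 0100-✓ 0101-✓ 011-0✓ 011-1✓ 0110-✓ 0111-✓ 1-001✓ 1-100 10-00 1000-✓ 11-01✓ 11-10✓ 111-0✓ 111-1✓ 1110-✓ 1111-✓
Round 2: --001 -000- -1-01 -1-10 -11-0✓ -11-1✓ -110-✓ -111-✓ 0--01✓ 0--10✓ 0--11✓ 0-0-0✓ 0-0-1✓ 0-00-✓ 0-01-✓ 0-1-1✓ 0-11-✓ 00--1✓ 00-1-✓ 000--✓ 01--0✓ 01--1✓ 01-0-✓ 01-1-✓ 010--✓ 011--✓ 111--✓
Round 3: -11-- 0---1 0--1- 0-0-- 01---
PIs = {--001, -000-, -1-01, -1-10, -11--, 0---1, 0--1-, 0-0--, 01---, 1-100, 10-00}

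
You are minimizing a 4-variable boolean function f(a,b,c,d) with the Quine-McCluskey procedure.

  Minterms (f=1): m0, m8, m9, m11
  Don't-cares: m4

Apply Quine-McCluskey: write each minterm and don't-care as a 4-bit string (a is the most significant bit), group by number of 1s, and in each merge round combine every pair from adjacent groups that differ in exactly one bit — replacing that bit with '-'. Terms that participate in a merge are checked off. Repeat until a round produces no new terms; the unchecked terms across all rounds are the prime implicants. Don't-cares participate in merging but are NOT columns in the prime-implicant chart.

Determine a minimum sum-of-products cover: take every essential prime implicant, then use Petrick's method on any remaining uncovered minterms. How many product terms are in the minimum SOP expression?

2

[col 0] 0000*, 0100*, 1000*, 1001*, 1011*
[col 1] -000, 0-00, 10-1, 100-
Prime implicants: -000, 0-00, 10-1, 100-
PI chart (minterm → PIs covering it):
  0 | -000,0-00
  8 | -000,100-
  9 | 10-1,100-
  11 | 10-1  (sole → essential)
Essential prime implicants: 10-1
Petrick residual → -000
Minimum SOP uses 2 PIs: b'c'd' + ab'd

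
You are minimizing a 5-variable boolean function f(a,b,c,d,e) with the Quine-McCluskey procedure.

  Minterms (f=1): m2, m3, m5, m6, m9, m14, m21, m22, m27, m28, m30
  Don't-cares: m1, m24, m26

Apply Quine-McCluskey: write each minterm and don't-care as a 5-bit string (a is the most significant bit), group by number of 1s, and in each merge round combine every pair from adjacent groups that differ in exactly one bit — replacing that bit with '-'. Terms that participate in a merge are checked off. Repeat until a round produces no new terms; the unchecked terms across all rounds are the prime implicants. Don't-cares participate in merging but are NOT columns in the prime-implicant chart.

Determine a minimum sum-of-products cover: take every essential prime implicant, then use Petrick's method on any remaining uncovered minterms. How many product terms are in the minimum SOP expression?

Round 0: 00001✓ 00010✓ 00011✓ 00101✓ 00110✓ 01001✓ 01110✓ 10101✓ 10110✓ 11000✓ 11010✓ 11011✓ 11100✓ 11110✓
Round 1: -0101 -0110✓ -1110✓ 0-001 0-110✓ 00-01 00-10 000-1 0001- 1-110✓ 11-00✓ 11-10✓ 110-0✓ 1101- 111-0✓
Round 2: --110 11--0
PIs = {--110, -0101, 0-001, 00-01, 00-10, 000-1, 0001-, 11--0, 1101-}
Coverage chart:
  m2: 00-10,0001-
  m3: 000-1,0001-
  m5: -0101,00-01
  m6: --110,00-10
  m9: 0-001 ←essential
  m14: --110 ←essential
  m21: -0101 ←essential
  m22: --110 ←essential
  m27: 1101- ←essential
  m28: 11--0 ←essential
  m30: --110,11--0
Essential: --110, -0101, 0-001, 11--0, 1101-
Petrick residual → 0001-
Min cover (6 terms): cde' + b'cd'e + a'c'd'e + a'b'c'd + abe' + abc'd

6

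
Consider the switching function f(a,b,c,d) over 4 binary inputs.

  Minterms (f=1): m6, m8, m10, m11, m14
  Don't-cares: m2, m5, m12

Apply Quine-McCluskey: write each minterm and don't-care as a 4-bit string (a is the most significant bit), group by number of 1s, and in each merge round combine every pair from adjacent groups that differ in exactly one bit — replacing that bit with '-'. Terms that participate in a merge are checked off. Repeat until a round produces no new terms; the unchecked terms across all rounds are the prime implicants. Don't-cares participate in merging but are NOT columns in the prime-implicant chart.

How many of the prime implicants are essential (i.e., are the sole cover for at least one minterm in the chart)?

size-2^0 implicants → 0010(✓)  0101  0110(✓)  1000(✓)  1010(✓)  1011(✓)  1100(✓)  1110(✓)
size-2^1 implicants → -010(✓)  -110(✓)  0-10(✓)  1-00(✓)  1-10(✓)  10-0(✓)  101-  11-0(✓)
size-2^2 implicants → --10  1--0
Unchecked terms (primes): --10, 0101, 1--0, 101-
Minterm coverage:
  m6 ⊆ --10 [E]
  m8 ⊆ 1--0 [E]
  m10 ⊆ --10,1--0,101-
  m11 ⊆ 101- [E]
  m14 ⊆ --10,1--0
E = {--10, 1--0, 101-}

3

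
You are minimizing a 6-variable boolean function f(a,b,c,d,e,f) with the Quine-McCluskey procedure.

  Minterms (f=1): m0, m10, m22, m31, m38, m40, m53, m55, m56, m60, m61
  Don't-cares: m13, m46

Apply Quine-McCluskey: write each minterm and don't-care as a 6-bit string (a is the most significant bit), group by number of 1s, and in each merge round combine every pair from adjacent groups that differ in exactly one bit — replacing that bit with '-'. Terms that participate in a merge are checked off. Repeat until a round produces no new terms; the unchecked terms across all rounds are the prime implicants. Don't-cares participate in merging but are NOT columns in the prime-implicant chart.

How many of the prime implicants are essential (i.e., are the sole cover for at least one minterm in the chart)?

7

Round 0: 000000 001010 001101 010110 011111 100110✓ 101000✓ 101110✓ 110101✓ 110111✓ 111000✓ 111100✓ 111101✓
Round 1: 1-1000 10-110 11-101 1101-1 111-00 11110-
PIs = {000000, 001010, 001101, 010110, 011111, 1-1000, 10-110, 11-101, 1101-1, 111-00, 11110-}
Coverage chart:
  m0: 000000 ←essential
  m10: 001010 ←essential
  m22: 010110 ←essential
  m31: 011111 ←essential
  m38: 10-110 ←essential
  m40: 1-1000 ←essential
  m53: 11-101,1101-1
  m55: 1101-1 ←essential
  m56: 1-1000,111-00
  m60: 111-00,11110-
  m61: 11-101,11110-
Essential: 000000, 001010, 010110, 011111, 1-1000, 10-110, 1101-1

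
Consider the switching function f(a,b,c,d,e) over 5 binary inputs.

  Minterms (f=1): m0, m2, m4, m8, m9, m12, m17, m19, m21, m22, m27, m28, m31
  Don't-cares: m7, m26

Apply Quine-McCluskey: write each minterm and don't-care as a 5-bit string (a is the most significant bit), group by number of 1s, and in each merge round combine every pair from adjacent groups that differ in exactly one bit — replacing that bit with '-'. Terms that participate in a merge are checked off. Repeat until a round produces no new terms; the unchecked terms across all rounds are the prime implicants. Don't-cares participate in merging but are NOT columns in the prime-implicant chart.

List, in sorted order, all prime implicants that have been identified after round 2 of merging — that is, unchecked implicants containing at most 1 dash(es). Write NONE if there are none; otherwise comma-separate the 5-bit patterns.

size-2^0 implicants → 00000(✓)  00010(✓)  00100(✓)  00111  01000(✓)  01001(✓)  01100(✓)  10001(✓)  10011(✓)  10101(✓)  10110  11010(✓)  11011(✓)  11100(✓)  11111(✓)
size-2^1 implicants → -1100  0-000(✓)  0-100(✓)  00-00(✓)  000-0  01-00(✓)  0100-  1-011  10-01  100-1  11-11  1101-
size-2^2 implicants → 0--00
Unchecked terms (primes): -1100, 0--00, 000-0, 00111, 0100-, 1-011, 10-01, 100-1, 10110, 11-11, 1101-

-1100, 000-0, 00111, 0100-, 1-011, 10-01, 100-1, 10110, 11-11, 1101-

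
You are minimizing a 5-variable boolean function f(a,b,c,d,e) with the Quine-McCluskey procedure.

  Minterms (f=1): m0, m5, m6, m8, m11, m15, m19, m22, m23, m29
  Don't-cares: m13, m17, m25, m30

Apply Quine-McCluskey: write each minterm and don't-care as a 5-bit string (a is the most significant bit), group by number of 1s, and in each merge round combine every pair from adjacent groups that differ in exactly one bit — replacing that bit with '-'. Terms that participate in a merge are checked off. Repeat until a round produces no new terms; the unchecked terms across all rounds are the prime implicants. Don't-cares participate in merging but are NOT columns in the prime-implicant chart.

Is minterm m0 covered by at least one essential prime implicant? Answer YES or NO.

Round 0: 00000✓ 00101✓ 00110✓ 01000✓ 01011✓ 01101✓ 01111✓ 10001✓ 10011✓ 10110✓ 10111✓ 11001✓ 11101✓ 11110✓
Round 1: -0110 -1101 0-000 0-101 01-11 011-1 1-001 1-110 10-11 100-1 1011- 11-01
PIs = {-0110, -1101, 0-000, 0-101, 01-11, 011-1, 1-001, 1-110, 10-11, 100-1, 1011-, 11-01}
Coverage chart:
  m0: 0-000 ←essential
  m5: 0-101 ←essential
  m6: -0110 ←essential
  m8: 0-000 ←essential
  m11: 01-11 ←essential
  m15: 01-11,011-1
  m19: 10-11,100-1
  m22: -0110,1-110,1011-
  m23: 10-11,1011-
  m29: -1101,11-01
Essential: -0110, 0-000, 0-101, 01-11

YES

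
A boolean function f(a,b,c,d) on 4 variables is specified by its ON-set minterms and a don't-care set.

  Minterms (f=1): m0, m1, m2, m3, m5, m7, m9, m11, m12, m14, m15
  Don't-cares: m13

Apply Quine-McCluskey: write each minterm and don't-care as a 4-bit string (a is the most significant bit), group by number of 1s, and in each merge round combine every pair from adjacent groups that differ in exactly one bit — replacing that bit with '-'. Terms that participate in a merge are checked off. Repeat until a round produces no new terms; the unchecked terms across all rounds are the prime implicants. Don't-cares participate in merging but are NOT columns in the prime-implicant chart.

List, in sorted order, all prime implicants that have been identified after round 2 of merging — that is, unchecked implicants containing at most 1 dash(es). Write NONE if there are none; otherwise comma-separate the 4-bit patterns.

size-2^0 implicants → 0000(✓)  0001(✓)  0010(✓)  0011(✓)  0101(✓)  0111(✓)  1001(✓)  1011(✓)  1100(✓)  1101(✓)  1110(✓)  1111(✓)
size-2^1 implicants → -001(✓)  -011(✓)  -101(✓)  -111(✓)  0-01(✓)  0-11(✓)  00-0(✓)  00-1(✓)  000-(✓)  001-(✓)  01-1(✓)  1-01(✓)  1-11(✓)  10-1(✓)  11-0(✓)  11-1(✓)  110-(✓)  111-(✓)
size-2^2 implicants → --01(✓)  --11(✓)  -0-1(✓)  -1-1(✓)  0--1(✓)  00--  1--1(✓)  11--
size-2^3 implicants → ---1
Unchecked terms (primes): ---1, 00--, 11--

NONE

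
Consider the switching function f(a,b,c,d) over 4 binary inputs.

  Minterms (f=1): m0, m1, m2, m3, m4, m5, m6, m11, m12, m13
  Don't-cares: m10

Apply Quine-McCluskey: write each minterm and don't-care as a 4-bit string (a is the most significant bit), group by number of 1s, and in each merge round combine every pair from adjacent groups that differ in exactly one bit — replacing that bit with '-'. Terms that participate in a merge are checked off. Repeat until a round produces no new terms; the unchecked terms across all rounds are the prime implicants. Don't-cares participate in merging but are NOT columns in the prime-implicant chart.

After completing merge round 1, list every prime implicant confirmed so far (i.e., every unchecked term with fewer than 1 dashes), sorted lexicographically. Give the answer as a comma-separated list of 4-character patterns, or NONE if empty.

NONE

[col 0] 0000*, 0001*, 0010*, 0011*, 0100*, 0101*, 0110*, 1010*, 1011*, 1100*, 1101*
[col 1] -010*, -011*, -100*, -101*, 0-00*, 0-01*, 0-10*, 00-0*, 00-1*, 000-*, 001-*, 01-0*, 010-*, 101-*, 110-*
[col 2] -01-, -10-, 0--0, 0-0-, 00--
Prime implicants: -01-, -10-, 0--0, 0-0-, 00--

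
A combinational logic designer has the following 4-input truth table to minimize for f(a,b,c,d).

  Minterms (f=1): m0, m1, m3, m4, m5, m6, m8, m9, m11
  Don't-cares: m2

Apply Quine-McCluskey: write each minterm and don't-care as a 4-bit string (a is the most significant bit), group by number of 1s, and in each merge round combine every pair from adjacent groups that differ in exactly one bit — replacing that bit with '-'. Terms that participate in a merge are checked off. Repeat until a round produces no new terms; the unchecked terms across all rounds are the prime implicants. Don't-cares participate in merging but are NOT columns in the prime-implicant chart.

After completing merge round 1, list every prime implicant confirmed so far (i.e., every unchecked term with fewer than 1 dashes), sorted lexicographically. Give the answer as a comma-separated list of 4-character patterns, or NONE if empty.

NONE

size-2^0 implicants → 0000(✓)  0001(✓)  0010(✓)  0011(✓)  0100(✓)  0101(✓)  0110(✓)  1000(✓)  1001(✓)  1011(✓)
size-2^1 implicants → -000(✓)  -001(✓)  -011(✓)  0-00(✓)  0-01(✓)  0-10(✓)  00-0(✓)  00-1(✓)  000-(✓)  001-(✓)  01-0(✓)  010-(✓)  10-1(✓)  100-(✓)
size-2^2 implicants → -0-1  -00-  0--0  0-0-  00--
Unchecked terms (primes): -0-1, -00-, 0--0, 0-0-, 00--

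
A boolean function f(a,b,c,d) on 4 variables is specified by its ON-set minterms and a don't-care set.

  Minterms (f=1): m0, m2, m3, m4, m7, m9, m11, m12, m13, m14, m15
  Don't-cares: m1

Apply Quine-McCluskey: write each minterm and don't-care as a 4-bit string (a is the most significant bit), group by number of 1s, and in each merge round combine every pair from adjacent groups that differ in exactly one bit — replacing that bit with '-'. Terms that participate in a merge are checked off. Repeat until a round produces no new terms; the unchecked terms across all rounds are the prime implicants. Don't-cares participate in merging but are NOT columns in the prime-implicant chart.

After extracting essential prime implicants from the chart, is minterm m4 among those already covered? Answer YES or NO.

[col 0] 0000*, 0001*, 0010*, 0011*, 0100*, 0111*, 1001*, 1011*, 1100*, 1101*, 1110*, 1111*
[col 1] -001*, -011*, -100, -111*, 0-00, 0-11*, 00-0*, 00-1*, 000-*, 001-*, 1-01*, 1-11*, 10-1*, 11-0*, 11-1*, 110-*, 111-*
[col 2] --11, -0-1, 00--, 1--1, 11--
Prime implicants: --11, -0-1, -100, 0-00, 00--, 1--1, 11--
PI chart (minterm → PIs covering it):
  0 | 0-00,00--
  2 | 00--  (sole → essential)
  3 | --11,-0-1,00--
  4 | -100,0-00
  7 | --11  (sole → essential)
  9 | -0-1,1--1
  11 | --11,-0-1,1--1
  12 | -100,11--
  13 | 1--1,11--
  14 | 11--  (sole → essential)
  15 | --11,1--1,11--
Essential prime implicants: --11, 00--, 11--

NO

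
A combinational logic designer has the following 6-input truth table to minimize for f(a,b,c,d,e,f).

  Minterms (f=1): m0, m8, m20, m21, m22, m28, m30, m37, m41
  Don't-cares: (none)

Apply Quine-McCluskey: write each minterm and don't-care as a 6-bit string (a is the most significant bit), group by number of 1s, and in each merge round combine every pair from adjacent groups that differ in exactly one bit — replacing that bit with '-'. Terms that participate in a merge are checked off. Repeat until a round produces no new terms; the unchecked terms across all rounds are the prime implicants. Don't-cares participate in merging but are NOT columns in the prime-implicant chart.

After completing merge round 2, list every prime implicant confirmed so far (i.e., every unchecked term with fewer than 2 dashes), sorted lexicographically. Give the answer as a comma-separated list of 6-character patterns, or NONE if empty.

[col 0] 000000*, 001000*, 010100*, 010101*, 010110*, 011100*, 011110*, 100101, 101001
[col 1] 00-000, 01-100*, 01-110*, 0101-0*, 01010-, 0111-0*
[col 2] 01-1-0
Prime implicants: 00-000, 01-1-0, 01010-, 100101, 101001

00-000, 01010-, 100101, 101001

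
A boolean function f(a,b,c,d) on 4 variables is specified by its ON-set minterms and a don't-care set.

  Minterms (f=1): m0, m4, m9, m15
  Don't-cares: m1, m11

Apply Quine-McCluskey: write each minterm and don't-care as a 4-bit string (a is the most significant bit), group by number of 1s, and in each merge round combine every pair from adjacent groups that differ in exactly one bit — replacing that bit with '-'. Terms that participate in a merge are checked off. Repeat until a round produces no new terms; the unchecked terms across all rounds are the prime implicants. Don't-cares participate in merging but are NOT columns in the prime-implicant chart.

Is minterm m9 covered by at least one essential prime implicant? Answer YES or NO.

Round 0: 0000✓ 0001✓ 0100✓ 1001✓ 1011✓ 1111✓
Round 1: -001 0-00 000- 1-11 10-1
PIs = {-001, 0-00, 000-, 1-11, 10-1}
Coverage chart:
  m0: 0-00,000-
  m4: 0-00 ←essential
  m9: -001,10-1
  m15: 1-11 ←essential
Essential: 0-00, 1-11

NO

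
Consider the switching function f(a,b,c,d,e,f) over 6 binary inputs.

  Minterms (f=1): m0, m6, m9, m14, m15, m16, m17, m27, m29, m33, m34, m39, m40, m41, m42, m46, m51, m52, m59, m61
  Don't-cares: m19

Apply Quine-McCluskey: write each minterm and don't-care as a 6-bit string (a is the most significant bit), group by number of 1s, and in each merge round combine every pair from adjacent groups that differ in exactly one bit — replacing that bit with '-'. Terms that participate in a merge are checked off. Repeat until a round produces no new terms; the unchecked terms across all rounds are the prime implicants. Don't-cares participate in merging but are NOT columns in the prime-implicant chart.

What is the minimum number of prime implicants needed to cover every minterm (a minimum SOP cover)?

size-2^0 implicants → 000000(✓)  000110(✓)  001001(✓)  001110(✓)  001111(✓)  010000(✓)  010001(✓)  010011(✓)  011011(✓)  011101(✓)  100001(✓)  100010(✓)  100111  101000(✓)  101001(✓)  101010(✓)  101110(✓)  110011(✓)  110100  111011(✓)  111101(✓)
size-2^1 implicants → -01001  -01110  -10011(✓)  -11011(✓)  -11101  0-0000  00-110  00111-  01-011(✓)  0100-1  01000-  10-001  10-010  101-10  1010-0  10100-  11-011(✓)
size-2^2 implicants → -1-011
Unchecked terms (primes): -01001, -01110, -1-011, -11101, 0-0000, 00-110, 00111-, 0100-1, 01000-, 10-001, 10-010, 100111, 101-10, 1010-0, 10100-, 110100
Minterm coverage:
  m0 ⊆ 0-0000 [E]
  m6 ⊆ 00-110 [E]
  m9 ⊆ -01001 [E]
  m14 ⊆ -01110,00-110,00111-
  m15 ⊆ 00111- [E]
  m16 ⊆ 0-0000,01000-
  m17 ⊆ 0100-1,01000-
  m27 ⊆ -1-011 [E]
  m29 ⊆ -11101 [E]
  m33 ⊆ 10-001 [E]
  m34 ⊆ 10-010 [E]
  m39 ⊆ 100111 [E]
  m40 ⊆ 1010-0,10100-
  m41 ⊆ -01001,10-001,10100-
  m42 ⊆ 10-010,101-10,1010-0
  m46 ⊆ -01110,101-10
  m51 ⊆ -1-011 [E]
  m52 ⊆ 110100 [E]
  m59 ⊆ -1-011 [E]
  m61 ⊆ -11101 [E]
E = {-01001, -1-011, -11101, 0-0000, 00-110, 00111-, 10-001, 10-010, 100111, 110100}
Petrick residual → -01110, 0100-1, 1010-0
Cover = b'cd'e'f + b'cdef' + bd'ef + bcde'f + a'c'd'e'f' + a'b'def' + a'b'cde + a'bc'd'f + ab'd'e'f + ab'd'ef' + ab'c'def + ab'cd'f' + abc'de'f'  |cover|=13

13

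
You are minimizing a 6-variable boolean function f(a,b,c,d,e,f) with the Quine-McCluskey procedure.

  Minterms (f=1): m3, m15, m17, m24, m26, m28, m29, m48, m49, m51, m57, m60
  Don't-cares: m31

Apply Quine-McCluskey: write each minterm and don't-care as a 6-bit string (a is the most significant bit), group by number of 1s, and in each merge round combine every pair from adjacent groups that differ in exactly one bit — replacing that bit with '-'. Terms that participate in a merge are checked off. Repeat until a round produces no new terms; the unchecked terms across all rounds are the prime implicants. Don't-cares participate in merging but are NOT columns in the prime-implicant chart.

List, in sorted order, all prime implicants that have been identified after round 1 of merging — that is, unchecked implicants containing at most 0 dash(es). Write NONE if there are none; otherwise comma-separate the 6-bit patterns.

000011

size-2^0 implicants → 000011  001111(✓)  010001(✓)  011000(✓)  011010(✓)  011100(✓)  011101(✓)  011111(✓)  110000(✓)  110001(✓)  110011(✓)  111001(✓)  111100(✓)
size-2^1 implicants → -10001  -11100  0-1111  011-00  0110-0  0111-1  01110-  11-001  1100-1  11000-
Unchecked terms (primes): -10001, -11100, 0-1111, 000011, 011-00, 0110-0, 0111-1, 01110-, 11-001, 1100-1, 11000-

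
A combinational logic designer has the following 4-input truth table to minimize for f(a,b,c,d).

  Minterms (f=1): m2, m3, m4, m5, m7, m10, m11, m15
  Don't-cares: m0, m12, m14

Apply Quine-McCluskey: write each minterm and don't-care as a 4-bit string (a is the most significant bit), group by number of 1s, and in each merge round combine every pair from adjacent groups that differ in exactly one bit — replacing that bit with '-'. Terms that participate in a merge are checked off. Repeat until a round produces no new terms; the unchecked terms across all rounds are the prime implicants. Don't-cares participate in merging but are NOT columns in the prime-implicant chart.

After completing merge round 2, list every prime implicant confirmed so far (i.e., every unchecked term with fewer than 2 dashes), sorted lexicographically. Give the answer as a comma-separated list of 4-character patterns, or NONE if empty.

-100, 0-00, 00-0, 01-1, 010-, 11-0

[col 0] 0000*, 0010*, 0011*, 0100*, 0101*, 0111*, 1010*, 1011*, 1100*, 1110*, 1111*
[col 1] -010*, -011*, -100, -111*, 0-00, 0-11*, 00-0, 001-*, 01-1, 010-, 1-10*, 1-11*, 101-*, 11-0, 111-*
[col 2] --11, -01-, 1-1-
Prime implicants: --11, -01-, -100, 0-00, 00-0, 01-1, 010-, 1-1-, 11-0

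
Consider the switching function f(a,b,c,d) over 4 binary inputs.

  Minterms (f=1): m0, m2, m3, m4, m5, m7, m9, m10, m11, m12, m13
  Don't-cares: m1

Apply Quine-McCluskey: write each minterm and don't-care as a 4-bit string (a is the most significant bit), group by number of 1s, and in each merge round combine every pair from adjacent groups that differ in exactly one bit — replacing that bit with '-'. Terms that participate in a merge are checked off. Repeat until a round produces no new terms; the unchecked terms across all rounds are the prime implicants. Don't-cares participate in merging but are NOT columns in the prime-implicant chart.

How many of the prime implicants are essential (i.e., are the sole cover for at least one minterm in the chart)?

[col 0] 0000*, 0001*, 0010*, 0011*, 0100*, 0101*, 0111*, 1001*, 1010*, 1011*, 1100*, 1101*
[col 1] -001*, -010*, -011*, -100*, -101*, 0-00*, 0-01*, 0-11*, 00-0*, 00-1*, 000-*, 001-*, 01-1*, 010-*, 1-01*, 10-1*, 101-*, 110-*
[col 2] --01, -0-1, -01-, -10-, 0--1, 0-0-, 00--
Prime implicants: --01, -0-1, -01-, -10-, 0--1, 0-0-, 00--
PI chart (minterm → PIs covering it):
  0 | 0-0-,00--
  2 | -01-,00--
  3 | -0-1,-01-,0--1,00--
  4 | -10-,0-0-
  5 | --01,-10-,0--1,0-0-
  7 | 0--1  (sole → essential)
  9 | --01,-0-1
  10 | -01-  (sole → essential)
  11 | -0-1,-01-
  12 | -10-  (sole → essential)
  13 | --01,-10-
Essential prime implicants: -01-, -10-, 0--1

3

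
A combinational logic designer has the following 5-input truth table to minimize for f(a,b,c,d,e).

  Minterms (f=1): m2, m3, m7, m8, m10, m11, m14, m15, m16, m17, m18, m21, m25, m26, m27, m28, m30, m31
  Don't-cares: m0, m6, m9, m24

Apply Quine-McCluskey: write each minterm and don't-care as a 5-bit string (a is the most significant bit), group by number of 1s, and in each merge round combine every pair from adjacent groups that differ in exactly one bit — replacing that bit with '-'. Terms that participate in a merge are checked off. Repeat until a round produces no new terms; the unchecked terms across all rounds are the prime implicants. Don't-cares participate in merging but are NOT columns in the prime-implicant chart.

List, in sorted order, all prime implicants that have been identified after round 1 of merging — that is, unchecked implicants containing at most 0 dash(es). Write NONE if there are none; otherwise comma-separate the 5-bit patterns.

[col 0] 00000*, 00010*, 00011*, 00110*, 00111*, 01000*, 01001*, 01010*, 01011*, 01110*, 01111*, 10000*, 10001*, 10010*, 10101*, 11000*, 11001*, 11010*, 11011*, 11100*, 11110*, 11111*
[col 1] -0000*, -0010*, -1000*, -1001*, -1010*, -1011*, -1110*, -1111*, 0-000*, 0-010*, 0-011*, 0-110*, 0-111*, 00-10*, 00-11*, 000-0*, 0001-*, 0011-*, 01-10*, 01-11*, 010-0*, 010-1*, 0100-*, 0101-*, 0111-*, 1-000*, 1-001*, 1-010*, 10-01, 100-0*, 1000-*, 11-00*, 11-10*, 11-11*, 110-0*, 110-1*, 1100-*, 1101-*, 111-0*, 1111-*
[col 2] --000*, --010*, -00-0*, -1-10*, -1-11*, -10-0*, -10-1*, -100-*, -101-*, -111-*, 0--10*, 0--11*, 0-0-0*, 0-01-*, 0-11-*, 00-1-*, 01-1-*, 010--*, 1-0-0*, 1-00-, 11--0, 11-1-*, 110--*
[col 3] --0-0, -1-1-, -10--, 0--1-
Prime implicants: --0-0, -1-1-, -10--, 0--1-, 1-00-, 10-01, 11--0

NONE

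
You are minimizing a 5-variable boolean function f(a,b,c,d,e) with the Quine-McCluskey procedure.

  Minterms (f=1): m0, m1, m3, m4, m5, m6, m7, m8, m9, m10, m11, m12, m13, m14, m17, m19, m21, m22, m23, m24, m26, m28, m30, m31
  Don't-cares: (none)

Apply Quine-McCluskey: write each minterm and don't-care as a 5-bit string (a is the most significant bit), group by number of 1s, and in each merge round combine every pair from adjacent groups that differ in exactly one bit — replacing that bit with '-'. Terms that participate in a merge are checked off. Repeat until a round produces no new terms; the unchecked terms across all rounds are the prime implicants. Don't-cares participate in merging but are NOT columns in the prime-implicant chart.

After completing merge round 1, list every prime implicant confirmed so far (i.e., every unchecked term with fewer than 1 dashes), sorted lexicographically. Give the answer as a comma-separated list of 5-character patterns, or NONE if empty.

Round 0: 00000✓ 00001✓ 00011✓ 00100✓ 00101✓ 00110✓ 00111✓ 01000✓ 01001✓ 01010✓ 01011✓ 01100✓ 01101✓ 01110✓ 10001✓ 10011✓ 10101✓ 10110✓ 10111✓ 11000✓ 11010✓ 11100✓ 11110✓ 11111✓
Round 1: -0001✓ -0011✓ -0101✓ -0110✓ -0111✓ -1000✓ -1010✓ -1100✓ -1110✓ 0-000✓ 0-001✓ 0-011✓ 0-100✓ 0-101✓ 0-110✓ 00-00✓ 00-01✓ 00-11✓ 000-1✓ 0000-✓ 001-0✓ 001-1✓ 0010-✓ 0011-✓ 01-00✓ 01-01✓ 01-10✓ 010-0✓ 010-1✓ 0100-✓ 0101-✓ 011-0✓ 0110-✓ 1-110✓ 1-111✓ 10-01✓ 10-11✓ 100-1✓ 101-1✓ 1011-✓ 11-00✓ 11-10✓ 110-0✓ 111-0✓ 1111-✓
Round 2: --110 -0-01✓ -0-11✓ -00-1✓ -01-1✓ -011- -1-00✓ -1-10✓ -10-0✓ -11-0✓ 0--00✓ 0--01✓ 0-0-1 0-00-✓ 0-1-0 0-10-✓ 00--1✓ 00-0-✓ 001-- 01--0✓ 01-0-✓ 010-- 1-11- 10--1✓ 11--0✓
Round 3: -0--1 -1--0 0--0-
PIs = {--110, -0--1, -011-, -1--0, 0--0-, 0-0-1, 0-1-0, 001--, 010--, 1-11-}

NONE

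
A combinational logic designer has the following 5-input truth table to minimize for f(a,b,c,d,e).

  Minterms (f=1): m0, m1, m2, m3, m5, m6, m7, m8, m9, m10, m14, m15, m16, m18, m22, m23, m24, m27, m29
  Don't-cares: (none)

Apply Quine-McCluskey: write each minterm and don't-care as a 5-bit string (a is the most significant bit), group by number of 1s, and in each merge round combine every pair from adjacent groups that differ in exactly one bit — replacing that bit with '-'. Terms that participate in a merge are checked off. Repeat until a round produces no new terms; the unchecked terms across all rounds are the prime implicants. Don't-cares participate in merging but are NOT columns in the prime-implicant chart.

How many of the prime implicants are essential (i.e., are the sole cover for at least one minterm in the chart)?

7

Round 0: 00000✓ 00001✓ 00010✓ 00011✓ 00101✓ 00110✓ 00111✓ 01000✓ 01001✓ 01010✓ 01110✓ 01111✓ 10000✓ 10010✓ 10110✓ 10111✓ 11000✓ 11011 11101
Round 1: -0000✓ -0010✓ -0110✓ -0111✓ -1000✓ 0-000✓ 0-001✓ 0-010✓ 0-110✓ 0-111✓ 00-01✓ 00-10✓ 00-11✓ 000-0✓ 000-1✓ 0000-✓ 0001-✓ 001-1✓ 0011-✓ 01-10✓ 010-0✓ 0100-✓ 0111-✓ 1-000✓ 10-10✓ 100-0✓ 1011-✓
Round 2: --000 -0-10 -00-0 -011- 0--10 0-0-0 0-00- 0-11- 00--1 00-1- 000--
PIs = {--000, -0-10, -00-0, -011-, 0--10, 0-0-0, 0-00-, 0-11-, 00--1, 00-1-, 000--, 11011, 11101}
Coverage chart:
  m0: --000,-00-0,0-0-0,0-00-,000--
  m1: 0-00-,00--1,000--
  m2: -0-10,-00-0,0--10,0-0-0,00-1-,000--
  m3: 00--1,00-1-,000--
  m5: 00--1 ←essential
  m6: -0-10,-011-,0--10,0-11-,00-1-
  m7: -011-,0-11-,00--1,00-1-
  m8: --000,0-0-0,0-00-
  m9: 0-00- ←essential
  m10: 0--10,0-0-0
  m14: 0--10,0-11-
  m15: 0-11- ←essential
  m16: --000,-00-0
  m18: -0-10,-00-0
  m22: -0-10,-011-
  m23: -011- ←essential
  m24: --000 ←essential
  m27: 11011 ←essential
  m29: 11101 ←essential
Essential: --000, -011-, 0-00-, 0-11-, 00--1, 11011, 11101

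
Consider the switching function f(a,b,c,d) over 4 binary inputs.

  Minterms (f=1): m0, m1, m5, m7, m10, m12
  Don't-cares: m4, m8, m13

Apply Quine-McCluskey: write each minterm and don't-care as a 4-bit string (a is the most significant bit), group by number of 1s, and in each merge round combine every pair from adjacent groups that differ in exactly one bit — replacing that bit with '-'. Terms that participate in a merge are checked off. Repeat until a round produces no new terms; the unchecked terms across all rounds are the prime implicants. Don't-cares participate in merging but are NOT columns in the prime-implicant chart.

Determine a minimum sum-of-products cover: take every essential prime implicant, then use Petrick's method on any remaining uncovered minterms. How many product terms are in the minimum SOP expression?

Round 0: 0000✓ 0001✓ 0100✓ 0101✓ 0111✓ 1000✓ 1010✓ 1100✓ 1101✓
Round 1: -000✓ -100✓ -101✓ 0-00✓ 0-01✓ 000-✓ 01-1 010-✓ 1-00✓ 10-0 110-✓
Round 2: --00 -10- 0-0-
PIs = {--00, -10-, 0-0-, 01-1, 10-0}
Coverage chart:
  m0: --00,0-0-
  m1: 0-0- ←essential
  m5: -10-,0-0-,01-1
  m7: 01-1 ←essential
  m10: 10-0 ←essential
  m12: --00,-10-
Essential: 0-0-, 01-1, 10-0
Petrick residual → --00
Min cover (4 terms): c'd' + a'c' + a'bd + ab'd'

4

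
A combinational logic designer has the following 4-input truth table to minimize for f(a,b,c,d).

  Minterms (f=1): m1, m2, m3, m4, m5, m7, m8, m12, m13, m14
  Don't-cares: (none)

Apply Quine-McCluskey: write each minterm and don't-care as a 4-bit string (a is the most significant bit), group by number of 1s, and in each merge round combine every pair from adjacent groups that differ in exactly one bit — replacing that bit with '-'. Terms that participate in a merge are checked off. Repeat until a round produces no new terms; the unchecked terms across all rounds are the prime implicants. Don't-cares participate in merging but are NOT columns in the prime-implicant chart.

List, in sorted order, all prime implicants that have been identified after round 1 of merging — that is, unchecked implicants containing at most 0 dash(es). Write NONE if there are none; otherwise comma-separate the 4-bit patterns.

[col 0] 0001*, 0010*, 0011*, 0100*, 0101*, 0111*, 1000*, 1100*, 1101*, 1110*
[col 1] -100*, -101*, 0-01*, 0-11*, 00-1*, 001-, 01-1*, 010-*, 1-00, 11-0, 110-*
[col 2] -10-, 0--1
Prime implicants: -10-, 0--1, 001-, 1-00, 11-0

NONE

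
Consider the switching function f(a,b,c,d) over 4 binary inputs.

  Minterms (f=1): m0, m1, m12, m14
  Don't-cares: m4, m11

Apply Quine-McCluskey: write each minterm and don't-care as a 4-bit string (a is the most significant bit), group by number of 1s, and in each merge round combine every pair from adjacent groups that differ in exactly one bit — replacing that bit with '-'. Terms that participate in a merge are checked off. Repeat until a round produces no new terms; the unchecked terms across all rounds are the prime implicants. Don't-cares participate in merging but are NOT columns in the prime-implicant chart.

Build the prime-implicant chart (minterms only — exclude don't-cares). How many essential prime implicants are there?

2

Round 0: 0000✓ 0001✓ 0100✓ 1011 1100✓ 1110✓
Round 1: -100 0-00 000- 11-0
PIs = {-100, 0-00, 000-, 1011, 11-0}
Coverage chart:
  m0: 0-00,000-
  m1: 000- ←essential
  m12: -100,11-0
  m14: 11-0 ←essential
Essential: 000-, 11-0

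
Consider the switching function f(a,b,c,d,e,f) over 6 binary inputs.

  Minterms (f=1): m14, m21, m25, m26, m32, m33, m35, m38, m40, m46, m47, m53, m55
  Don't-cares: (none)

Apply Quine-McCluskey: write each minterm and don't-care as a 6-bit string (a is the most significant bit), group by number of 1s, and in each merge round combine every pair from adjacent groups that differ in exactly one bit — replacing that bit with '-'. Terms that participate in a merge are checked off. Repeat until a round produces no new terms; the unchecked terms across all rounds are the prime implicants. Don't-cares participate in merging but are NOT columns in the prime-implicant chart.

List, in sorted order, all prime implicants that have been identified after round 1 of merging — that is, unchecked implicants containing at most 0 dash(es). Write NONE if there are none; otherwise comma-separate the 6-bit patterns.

011001, 011010

Round 0: 001110✓ 010101✓ 011001 011010 100000✓ 100001✓ 100011✓ 100110✓ 101000✓ 101110✓ 101111✓ 110101✓ 110111✓
Round 1: -01110 -10101 10-000 10-110 1000-1 10000- 10111- 1101-1
PIs = {-01110, -10101, 011001, 011010, 10-000, 10-110, 1000-1, 10000-, 10111-, 1101-1}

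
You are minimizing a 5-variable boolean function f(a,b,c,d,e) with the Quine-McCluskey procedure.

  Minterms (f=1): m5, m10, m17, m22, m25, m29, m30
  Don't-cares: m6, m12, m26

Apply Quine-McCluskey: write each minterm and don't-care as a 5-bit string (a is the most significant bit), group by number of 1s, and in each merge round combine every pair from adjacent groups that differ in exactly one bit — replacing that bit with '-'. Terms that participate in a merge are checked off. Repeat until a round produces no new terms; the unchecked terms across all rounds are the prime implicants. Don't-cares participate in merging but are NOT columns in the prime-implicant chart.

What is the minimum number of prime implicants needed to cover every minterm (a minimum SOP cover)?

size-2^0 implicants → 00101  00110(✓)  01010(✓)  01100  10001(✓)  10110(✓)  11001(✓)  11010(✓)  11101(✓)  11110(✓)
size-2^1 implicants → -0110  -1010  1-001  1-110  11-01  11-10
Unchecked terms (primes): -0110, -1010, 00101, 01100, 1-001, 1-110, 11-01, 11-10
Minterm coverage:
  m5 ⊆ 00101 [E]
  m10 ⊆ -1010 [E]
  m17 ⊆ 1-001 [E]
  m22 ⊆ -0110,1-110
  m25 ⊆ 1-001,11-01
  m29 ⊆ 11-01 [E]
  m30 ⊆ 1-110,11-10
E = {-1010, 00101, 1-001, 11-01}
Petrick residual → 1-110
Cover = bc'de' + a'b'cd'e + ac'd'e + acde' + abd'e  |cover|=5

5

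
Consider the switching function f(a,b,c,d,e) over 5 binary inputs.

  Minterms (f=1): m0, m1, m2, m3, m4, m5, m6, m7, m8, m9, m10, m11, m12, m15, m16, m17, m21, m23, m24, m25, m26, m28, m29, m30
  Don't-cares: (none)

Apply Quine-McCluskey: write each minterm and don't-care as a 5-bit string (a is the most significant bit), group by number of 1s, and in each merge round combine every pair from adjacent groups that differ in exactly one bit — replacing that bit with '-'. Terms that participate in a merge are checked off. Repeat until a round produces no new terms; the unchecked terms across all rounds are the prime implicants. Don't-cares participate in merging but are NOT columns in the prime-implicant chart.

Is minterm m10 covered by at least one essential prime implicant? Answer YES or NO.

NO

size-2^0 implicants → 00000(✓)  00001(✓)  00010(✓)  00011(✓)  00100(✓)  00101(✓)  00110(✓)  00111(✓)  01000(✓)  01001(✓)  01010(✓)  01011(✓)  01100(✓)  01111(✓)  10000(✓)  10001(✓)  10101(✓)  10111(✓)  11000(✓)  11001(✓)  11010(✓)  11100(✓)  11101(✓)  11110(✓)
size-2^1 implicants → -0000(✓)  -0001(✓)  -0101(✓)  -0111(✓)  -1000(✓)  -1001(✓)  -1010(✓)  -1100(✓)  0-000(✓)  0-001(✓)  0-010(✓)  0-011(✓)  0-100(✓)  0-111(✓)  00-00(✓)  00-01(✓)  00-10(✓)  00-11(✓)  000-0(✓)  000-1(✓)  0000-(✓)  0001-(✓)  001-0(✓)  001-1(✓)  0010-(✓)  0011-(✓)  01-00(✓)  01-11(✓)  010-0(✓)  010-1(✓)  0100-(✓)  0101-(✓)  1-000(✓)  1-001(✓)  1-101(✓)  10-01(✓)  1000-(✓)  101-1(✓)  11-00(✓)  11-01(✓)  11-10(✓)  110-0(✓)  1100-(✓)  111-0(✓)  1110-(✓)
size-2^2 implicants → --000(✓)  --001(✓)  -0-01  -000-(✓)  -01-1  -1-00  -10-0  -100-(✓)  0--00  0--11  0-0-0(✓)  0-0-1(✓)  0-00-(✓)  0-01-(✓)  00--0(✓)  00--1(✓)  00-0-(✓)  00-1-(✓)  000--(✓)  001--(✓)  010--(✓)  1--01  1-00-(✓)  11--0  11-0-
size-2^3 implicants → --00-  0-0--  00---
Unchecked terms (primes): --00-, -0-01, -01-1, -1-00, -10-0, 0--00, 0--11, 0-0--, 00---, 1--01, 11--0, 11-0-
Minterm coverage:
  m0 ⊆ --00-,0--00,0-0--,00---
  m1 ⊆ --00-,-0-01,0-0--,00---
  m2 ⊆ 0-0--,00---
  m3 ⊆ 0--11,0-0--,00---
  m4 ⊆ 0--00,00---
  m5 ⊆ -0-01,-01-1,00---
  m6 ⊆ 00--- [E]
  m7 ⊆ -01-1,0--11,00---
  m8 ⊆ --00-,-1-00,-10-0,0--00,0-0--
  m9 ⊆ --00-,0-0--
  m10 ⊆ -10-0,0-0--
  m11 ⊆ 0--11,0-0--
  m12 ⊆ -1-00,0--00
  m15 ⊆ 0--11 [E]
  m16 ⊆ --00- [E]
  m17 ⊆ --00-,-0-01,1--01
  m21 ⊆ -0-01,-01-1,1--01
  m23 ⊆ -01-1 [E]
  m24 ⊆ --00-,-1-00,-10-0,11--0,11-0-
  m25 ⊆ --00-,1--01,11-0-
  m26 ⊆ -10-0,11--0
  m28 ⊆ -1-00,11--0,11-0-
  m29 ⊆ 1--01,11-0-
  m30 ⊆ 11--0 [E]
E = {--00-, -01-1, 0--11, 00---, 11--0}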